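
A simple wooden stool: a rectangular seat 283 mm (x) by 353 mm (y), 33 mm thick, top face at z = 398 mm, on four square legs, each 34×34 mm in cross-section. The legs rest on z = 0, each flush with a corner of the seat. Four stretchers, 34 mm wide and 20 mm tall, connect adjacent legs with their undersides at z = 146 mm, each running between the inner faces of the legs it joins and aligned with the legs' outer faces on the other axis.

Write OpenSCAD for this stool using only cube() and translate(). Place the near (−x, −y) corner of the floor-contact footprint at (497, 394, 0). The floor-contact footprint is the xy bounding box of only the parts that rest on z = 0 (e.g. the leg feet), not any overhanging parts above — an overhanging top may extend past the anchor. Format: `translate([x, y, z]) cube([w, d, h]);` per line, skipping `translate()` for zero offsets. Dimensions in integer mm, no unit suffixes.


translate([497, 394, 365]) cube([283, 353, 33]);
translate([497, 394, 0]) cube([34, 34, 365]);
translate([746, 394, 0]) cube([34, 34, 365]);
translate([497, 713, 0]) cube([34, 34, 365]);
translate([746, 713, 0]) cube([34, 34, 365]);
translate([531, 394, 146]) cube([215, 34, 20]);
translate([531, 713, 146]) cube([215, 34, 20]);
translate([497, 428, 146]) cube([34, 285, 20]);
translate([746, 428, 146]) cube([34, 285, 20]);


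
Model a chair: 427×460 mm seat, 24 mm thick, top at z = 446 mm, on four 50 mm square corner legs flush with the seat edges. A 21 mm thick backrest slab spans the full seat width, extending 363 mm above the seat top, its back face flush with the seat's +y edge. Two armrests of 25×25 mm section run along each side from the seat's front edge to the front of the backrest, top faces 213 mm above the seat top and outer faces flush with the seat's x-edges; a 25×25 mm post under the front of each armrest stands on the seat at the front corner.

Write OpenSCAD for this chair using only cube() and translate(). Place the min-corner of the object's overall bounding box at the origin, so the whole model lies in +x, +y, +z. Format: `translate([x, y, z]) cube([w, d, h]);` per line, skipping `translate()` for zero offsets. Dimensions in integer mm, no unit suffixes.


translate([0, 0, 422]) cube([427, 460, 24]);
cube([50, 50, 422]);
translate([377, 0, 0]) cube([50, 50, 422]);
translate([0, 410, 0]) cube([50, 50, 422]);
translate([377, 410, 0]) cube([50, 50, 422]);
translate([0, 439, 446]) cube([427, 21, 363]);
translate([0, 0, 634]) cube([25, 439, 25]);
translate([402, 0, 634]) cube([25, 439, 25]);
translate([0, 0, 446]) cube([25, 25, 188]);
translate([402, 0, 446]) cube([25, 25, 188]);


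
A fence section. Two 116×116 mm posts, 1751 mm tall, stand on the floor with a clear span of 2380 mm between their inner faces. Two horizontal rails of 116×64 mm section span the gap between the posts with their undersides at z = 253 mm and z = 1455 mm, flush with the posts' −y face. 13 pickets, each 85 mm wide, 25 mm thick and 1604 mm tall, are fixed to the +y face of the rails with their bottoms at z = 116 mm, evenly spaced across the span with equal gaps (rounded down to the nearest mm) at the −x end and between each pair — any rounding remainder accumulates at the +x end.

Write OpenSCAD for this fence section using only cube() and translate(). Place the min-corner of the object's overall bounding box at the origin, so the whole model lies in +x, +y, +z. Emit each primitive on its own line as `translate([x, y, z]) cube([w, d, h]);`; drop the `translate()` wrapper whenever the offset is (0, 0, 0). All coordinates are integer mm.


cube([116, 116, 1751]);
translate([2496, 0, 0]) cube([116, 116, 1751]);
translate([116, 0, 253]) cube([2380, 116, 64]);
translate([116, 0, 1455]) cube([2380, 116, 64]);
translate([207, 116, 116]) cube([85, 25, 1604]);
translate([383, 116, 116]) cube([85, 25, 1604]);
translate([559, 116, 116]) cube([85, 25, 1604]);
translate([735, 116, 116]) cube([85, 25, 1604]);
translate([911, 116, 116]) cube([85, 25, 1604]);
translate([1087, 116, 116]) cube([85, 25, 1604]);
translate([1263, 116, 116]) cube([85, 25, 1604]);
translate([1439, 116, 116]) cube([85, 25, 1604]);
translate([1615, 116, 116]) cube([85, 25, 1604]);
translate([1791, 116, 116]) cube([85, 25, 1604]);
translate([1967, 116, 116]) cube([85, 25, 1604]);
translate([2143, 116, 116]) cube([85, 25, 1604]);
translate([2319, 116, 116]) cube([85, 25, 1604]);


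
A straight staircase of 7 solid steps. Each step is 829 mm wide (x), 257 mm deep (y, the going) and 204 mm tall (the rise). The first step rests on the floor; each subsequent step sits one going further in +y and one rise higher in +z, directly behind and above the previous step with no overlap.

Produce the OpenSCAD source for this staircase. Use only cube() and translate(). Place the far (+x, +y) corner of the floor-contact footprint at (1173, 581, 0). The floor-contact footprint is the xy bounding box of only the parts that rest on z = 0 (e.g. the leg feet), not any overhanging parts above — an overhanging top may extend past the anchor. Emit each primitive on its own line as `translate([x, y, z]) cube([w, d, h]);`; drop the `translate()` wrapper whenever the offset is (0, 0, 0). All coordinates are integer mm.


translate([344, 324, 0]) cube([829, 257, 204]);
translate([344, 581, 204]) cube([829, 257, 204]);
translate([344, 838, 408]) cube([829, 257, 204]);
translate([344, 1095, 612]) cube([829, 257, 204]);
translate([344, 1352, 816]) cube([829, 257, 204]);
translate([344, 1609, 1020]) cube([829, 257, 204]);
translate([344, 1866, 1224]) cube([829, 257, 204]);


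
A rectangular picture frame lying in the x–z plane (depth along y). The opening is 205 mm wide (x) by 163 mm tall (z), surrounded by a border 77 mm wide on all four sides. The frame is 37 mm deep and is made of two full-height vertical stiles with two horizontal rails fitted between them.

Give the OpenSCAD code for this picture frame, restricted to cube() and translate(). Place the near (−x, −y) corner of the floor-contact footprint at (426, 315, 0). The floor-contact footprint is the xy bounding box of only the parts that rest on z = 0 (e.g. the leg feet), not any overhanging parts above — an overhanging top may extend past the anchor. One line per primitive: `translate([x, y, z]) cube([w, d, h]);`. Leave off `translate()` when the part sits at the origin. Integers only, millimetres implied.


translate([426, 315, 0]) cube([77, 37, 317]);
translate([708, 315, 0]) cube([77, 37, 317]);
translate([503, 315, 0]) cube([205, 37, 77]);
translate([503, 315, 240]) cube([205, 37, 77]);


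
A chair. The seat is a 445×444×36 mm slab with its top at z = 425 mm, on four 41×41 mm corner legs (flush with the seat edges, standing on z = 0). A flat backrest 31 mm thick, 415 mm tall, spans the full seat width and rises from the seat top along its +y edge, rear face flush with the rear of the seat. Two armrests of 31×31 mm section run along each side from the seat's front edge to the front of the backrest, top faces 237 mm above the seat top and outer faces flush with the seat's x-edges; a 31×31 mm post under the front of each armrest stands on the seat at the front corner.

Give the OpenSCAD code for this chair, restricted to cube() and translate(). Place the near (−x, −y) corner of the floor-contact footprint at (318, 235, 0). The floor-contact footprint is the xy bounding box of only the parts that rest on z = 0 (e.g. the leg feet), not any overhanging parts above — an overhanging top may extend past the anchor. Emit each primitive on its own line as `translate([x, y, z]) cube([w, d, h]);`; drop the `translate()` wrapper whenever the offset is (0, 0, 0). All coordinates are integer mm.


translate([318, 235, 389]) cube([445, 444, 36]);
translate([318, 235, 0]) cube([41, 41, 389]);
translate([722, 235, 0]) cube([41, 41, 389]);
translate([318, 638, 0]) cube([41, 41, 389]);
translate([722, 638, 0]) cube([41, 41, 389]);
translate([318, 648, 425]) cube([445, 31, 415]);
translate([318, 235, 631]) cube([31, 413, 31]);
translate([732, 235, 631]) cube([31, 413, 31]);
translate([318, 235, 425]) cube([31, 31, 206]);
translate([732, 235, 425]) cube([31, 31, 206]);


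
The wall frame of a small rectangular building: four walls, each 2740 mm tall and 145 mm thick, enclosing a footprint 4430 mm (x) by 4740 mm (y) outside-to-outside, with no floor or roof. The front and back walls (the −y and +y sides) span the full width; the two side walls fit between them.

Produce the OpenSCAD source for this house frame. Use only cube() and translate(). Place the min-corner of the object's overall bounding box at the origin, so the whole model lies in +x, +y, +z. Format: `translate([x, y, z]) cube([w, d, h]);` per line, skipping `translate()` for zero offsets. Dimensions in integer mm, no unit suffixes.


cube([4430, 145, 2740]);
translate([0, 4595, 0]) cube([4430, 145, 2740]);
translate([0, 145, 0]) cube([145, 4450, 2740]);
translate([4285, 145, 0]) cube([145, 4450, 2740]);


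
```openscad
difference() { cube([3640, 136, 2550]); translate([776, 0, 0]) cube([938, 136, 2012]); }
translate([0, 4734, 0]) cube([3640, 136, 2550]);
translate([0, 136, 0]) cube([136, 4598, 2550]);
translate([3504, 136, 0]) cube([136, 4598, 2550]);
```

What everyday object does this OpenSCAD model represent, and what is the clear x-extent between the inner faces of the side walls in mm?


A single room. The interior width is 3368 mm.

Four walls enclosing a rectangle with a door in the front wall — a room. Outside width 3640 minus two 136 mm walls gives 3368 mm.


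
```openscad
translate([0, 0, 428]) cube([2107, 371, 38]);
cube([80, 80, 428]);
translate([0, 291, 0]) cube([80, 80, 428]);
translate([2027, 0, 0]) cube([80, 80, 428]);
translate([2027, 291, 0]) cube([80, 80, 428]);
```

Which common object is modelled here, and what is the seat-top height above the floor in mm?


A bench. The seat-top height is 466 mm.

A long slab on four corner posts — a bench. The slab sits at z = 428 with thickness 38, so the top is 428 + 38 = 466 mm.


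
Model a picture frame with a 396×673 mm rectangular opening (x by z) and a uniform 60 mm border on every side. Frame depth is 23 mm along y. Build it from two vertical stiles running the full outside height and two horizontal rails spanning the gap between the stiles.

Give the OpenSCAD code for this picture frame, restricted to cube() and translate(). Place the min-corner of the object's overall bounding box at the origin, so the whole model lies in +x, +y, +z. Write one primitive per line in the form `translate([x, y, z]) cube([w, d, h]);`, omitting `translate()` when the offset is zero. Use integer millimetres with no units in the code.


cube([60, 23, 793]);
translate([456, 0, 0]) cube([60, 23, 793]);
translate([60, 0, 0]) cube([396, 23, 60]);
translate([60, 0, 733]) cube([396, 23, 60]);


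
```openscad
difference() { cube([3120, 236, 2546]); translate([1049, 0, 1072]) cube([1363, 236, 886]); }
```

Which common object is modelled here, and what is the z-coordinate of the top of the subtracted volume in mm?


A wall with a window opening. The window head height is 1958 mm.

A wall with a rectangular opening subtracted — a window. Sill at z = 1072, opening 886 mm tall, so the head is at 1072 + 886 = 1958 mm.


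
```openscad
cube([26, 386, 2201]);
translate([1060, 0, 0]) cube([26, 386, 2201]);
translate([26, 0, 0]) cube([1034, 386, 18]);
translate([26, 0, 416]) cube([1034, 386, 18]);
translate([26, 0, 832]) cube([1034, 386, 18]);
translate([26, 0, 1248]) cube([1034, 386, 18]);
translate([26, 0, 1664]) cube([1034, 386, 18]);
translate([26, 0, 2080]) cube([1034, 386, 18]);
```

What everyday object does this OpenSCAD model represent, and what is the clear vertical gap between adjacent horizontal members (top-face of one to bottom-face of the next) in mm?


A bookshelf. The clear shelf gap is 398 mm.

Two tall side panels with 6 horizontal boards between them — a bookshelf. The first two shelf undersides are at z = 0 and z = 416; with shelf thickness 18, the clear gap is 416 − 0 − 18 = 398 mm.


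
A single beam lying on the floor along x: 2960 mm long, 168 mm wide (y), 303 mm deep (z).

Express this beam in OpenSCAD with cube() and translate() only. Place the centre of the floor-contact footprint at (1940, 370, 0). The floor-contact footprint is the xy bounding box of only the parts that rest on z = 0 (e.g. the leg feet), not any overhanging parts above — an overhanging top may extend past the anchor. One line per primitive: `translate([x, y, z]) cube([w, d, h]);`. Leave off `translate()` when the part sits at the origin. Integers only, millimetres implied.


translate([460, 286, 0]) cube([2960, 168, 303]);


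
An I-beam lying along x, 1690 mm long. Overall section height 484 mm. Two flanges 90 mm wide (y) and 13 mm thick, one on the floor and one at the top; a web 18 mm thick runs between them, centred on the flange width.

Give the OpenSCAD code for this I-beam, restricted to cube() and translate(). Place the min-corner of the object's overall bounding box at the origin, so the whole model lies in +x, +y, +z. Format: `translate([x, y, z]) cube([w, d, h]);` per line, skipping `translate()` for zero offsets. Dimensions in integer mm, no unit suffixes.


cube([1690, 90, 13]);
translate([0, 36, 13]) cube([1690, 18, 458]);
translate([0, 0, 471]) cube([1690, 90, 13]);


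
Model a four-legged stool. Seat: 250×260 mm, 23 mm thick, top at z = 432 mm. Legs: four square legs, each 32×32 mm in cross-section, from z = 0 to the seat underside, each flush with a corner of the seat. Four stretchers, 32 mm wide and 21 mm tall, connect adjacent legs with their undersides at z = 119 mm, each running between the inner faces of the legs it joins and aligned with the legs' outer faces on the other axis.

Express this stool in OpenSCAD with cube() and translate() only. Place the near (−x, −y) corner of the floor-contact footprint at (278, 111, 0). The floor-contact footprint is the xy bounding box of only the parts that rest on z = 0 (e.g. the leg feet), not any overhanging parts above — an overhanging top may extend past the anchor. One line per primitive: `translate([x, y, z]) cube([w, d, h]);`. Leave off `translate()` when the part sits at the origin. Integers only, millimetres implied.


translate([278, 111, 409]) cube([250, 260, 23]);
translate([278, 111, 0]) cube([32, 32, 409]);
translate([496, 111, 0]) cube([32, 32, 409]);
translate([278, 339, 0]) cube([32, 32, 409]);
translate([496, 339, 0]) cube([32, 32, 409]);
translate([310, 111, 119]) cube([186, 32, 21]);
translate([310, 339, 119]) cube([186, 32, 21]);
translate([278, 143, 119]) cube([32, 196, 21]);
translate([496, 143, 119]) cube([32, 196, 21]);


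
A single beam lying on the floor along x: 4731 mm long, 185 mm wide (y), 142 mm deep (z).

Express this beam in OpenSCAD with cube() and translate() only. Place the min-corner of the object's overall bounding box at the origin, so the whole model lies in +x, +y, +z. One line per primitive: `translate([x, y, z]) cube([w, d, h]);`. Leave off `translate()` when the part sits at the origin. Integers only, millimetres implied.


cube([4731, 185, 142]);


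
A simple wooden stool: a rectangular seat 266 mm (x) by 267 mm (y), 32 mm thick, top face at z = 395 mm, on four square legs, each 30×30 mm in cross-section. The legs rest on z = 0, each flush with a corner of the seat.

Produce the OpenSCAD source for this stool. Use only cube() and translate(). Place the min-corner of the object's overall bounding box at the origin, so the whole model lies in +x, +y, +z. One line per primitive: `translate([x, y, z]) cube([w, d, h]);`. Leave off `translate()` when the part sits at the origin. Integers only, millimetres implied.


translate([0, 0, 363]) cube([266, 267, 32]);
cube([30, 30, 363]);
translate([236, 0, 0]) cube([30, 30, 363]);
translate([0, 237, 0]) cube([30, 30, 363]);
translate([236, 237, 0]) cube([30, 30, 363]);


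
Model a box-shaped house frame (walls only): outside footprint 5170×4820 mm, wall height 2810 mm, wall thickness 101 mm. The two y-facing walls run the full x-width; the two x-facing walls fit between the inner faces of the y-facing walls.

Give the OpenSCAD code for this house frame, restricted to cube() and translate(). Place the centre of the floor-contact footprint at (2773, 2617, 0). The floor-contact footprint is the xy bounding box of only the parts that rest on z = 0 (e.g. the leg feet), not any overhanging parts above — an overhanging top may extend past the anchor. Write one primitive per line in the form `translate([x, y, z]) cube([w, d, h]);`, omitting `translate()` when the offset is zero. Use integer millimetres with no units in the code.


translate([188, 207, 0]) cube([5170, 101, 2810]);
translate([188, 4926, 0]) cube([5170, 101, 2810]);
translate([188, 308, 0]) cube([101, 4618, 2810]);
translate([5257, 308, 0]) cube([101, 4618, 2810]);


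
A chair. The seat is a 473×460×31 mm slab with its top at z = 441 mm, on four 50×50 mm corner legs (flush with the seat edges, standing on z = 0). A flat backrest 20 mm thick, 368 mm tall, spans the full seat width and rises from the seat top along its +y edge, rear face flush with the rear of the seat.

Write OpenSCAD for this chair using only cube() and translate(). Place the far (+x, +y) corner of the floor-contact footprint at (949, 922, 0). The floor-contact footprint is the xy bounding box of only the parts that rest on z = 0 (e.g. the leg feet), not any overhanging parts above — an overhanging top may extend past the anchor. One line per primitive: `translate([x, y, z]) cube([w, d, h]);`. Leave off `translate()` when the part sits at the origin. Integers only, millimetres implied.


translate([476, 462, 410]) cube([473, 460, 31]);
translate([476, 462, 0]) cube([50, 50, 410]);
translate([899, 462, 0]) cube([50, 50, 410]);
translate([476, 872, 0]) cube([50, 50, 410]);
translate([899, 872, 0]) cube([50, 50, 410]);
translate([476, 902, 441]) cube([473, 20, 368]);


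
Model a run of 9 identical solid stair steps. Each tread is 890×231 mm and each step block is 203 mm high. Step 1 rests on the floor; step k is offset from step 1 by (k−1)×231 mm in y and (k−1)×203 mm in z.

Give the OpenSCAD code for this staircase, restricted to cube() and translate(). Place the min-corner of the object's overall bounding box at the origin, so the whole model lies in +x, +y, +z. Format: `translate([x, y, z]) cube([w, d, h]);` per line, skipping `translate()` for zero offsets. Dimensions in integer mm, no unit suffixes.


cube([890, 231, 203]);
translate([0, 231, 203]) cube([890, 231, 203]);
translate([0, 462, 406]) cube([890, 231, 203]);
translate([0, 693, 609]) cube([890, 231, 203]);
translate([0, 924, 812]) cube([890, 231, 203]);
translate([0, 1155, 1015]) cube([890, 231, 203]);
translate([0, 1386, 1218]) cube([890, 231, 203]);
translate([0, 1617, 1421]) cube([890, 231, 203]);
translate([0, 1848, 1624]) cube([890, 231, 203]);


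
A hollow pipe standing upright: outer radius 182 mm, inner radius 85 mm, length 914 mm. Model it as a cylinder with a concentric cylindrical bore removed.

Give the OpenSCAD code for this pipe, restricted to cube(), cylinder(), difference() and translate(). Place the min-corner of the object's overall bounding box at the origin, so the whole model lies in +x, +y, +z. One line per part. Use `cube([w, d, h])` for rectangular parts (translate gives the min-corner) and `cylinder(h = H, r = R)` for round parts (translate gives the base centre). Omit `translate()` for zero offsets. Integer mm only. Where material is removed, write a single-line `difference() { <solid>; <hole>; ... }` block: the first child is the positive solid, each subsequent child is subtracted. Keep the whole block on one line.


difference() { translate([182, 182, 0]) cylinder(h = 914, r = 182); translate([182, 182, 0]) cylinder(h = 914, r = 85); }


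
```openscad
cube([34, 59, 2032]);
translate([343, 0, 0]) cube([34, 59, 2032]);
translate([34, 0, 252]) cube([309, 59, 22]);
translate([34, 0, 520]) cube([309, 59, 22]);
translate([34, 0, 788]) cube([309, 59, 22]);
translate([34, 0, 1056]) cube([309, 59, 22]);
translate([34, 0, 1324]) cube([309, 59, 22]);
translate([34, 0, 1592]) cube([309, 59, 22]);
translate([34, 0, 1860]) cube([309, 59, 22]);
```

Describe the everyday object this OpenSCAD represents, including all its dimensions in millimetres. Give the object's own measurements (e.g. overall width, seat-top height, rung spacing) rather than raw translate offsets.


A straight ladder. Two 34×59 mm vertical rails, 2032 mm tall, stand 377 mm apart (outside-to-outside) with their front faces coplanar on the −y side. 7 rungs, each 59 mm deep and 22 mm tall, span between the inner faces of the rails, front faces flush with the rails. The lowest rung's underside is at z = 252 mm and rungs are spaced 268 mm apart (underside to underside).


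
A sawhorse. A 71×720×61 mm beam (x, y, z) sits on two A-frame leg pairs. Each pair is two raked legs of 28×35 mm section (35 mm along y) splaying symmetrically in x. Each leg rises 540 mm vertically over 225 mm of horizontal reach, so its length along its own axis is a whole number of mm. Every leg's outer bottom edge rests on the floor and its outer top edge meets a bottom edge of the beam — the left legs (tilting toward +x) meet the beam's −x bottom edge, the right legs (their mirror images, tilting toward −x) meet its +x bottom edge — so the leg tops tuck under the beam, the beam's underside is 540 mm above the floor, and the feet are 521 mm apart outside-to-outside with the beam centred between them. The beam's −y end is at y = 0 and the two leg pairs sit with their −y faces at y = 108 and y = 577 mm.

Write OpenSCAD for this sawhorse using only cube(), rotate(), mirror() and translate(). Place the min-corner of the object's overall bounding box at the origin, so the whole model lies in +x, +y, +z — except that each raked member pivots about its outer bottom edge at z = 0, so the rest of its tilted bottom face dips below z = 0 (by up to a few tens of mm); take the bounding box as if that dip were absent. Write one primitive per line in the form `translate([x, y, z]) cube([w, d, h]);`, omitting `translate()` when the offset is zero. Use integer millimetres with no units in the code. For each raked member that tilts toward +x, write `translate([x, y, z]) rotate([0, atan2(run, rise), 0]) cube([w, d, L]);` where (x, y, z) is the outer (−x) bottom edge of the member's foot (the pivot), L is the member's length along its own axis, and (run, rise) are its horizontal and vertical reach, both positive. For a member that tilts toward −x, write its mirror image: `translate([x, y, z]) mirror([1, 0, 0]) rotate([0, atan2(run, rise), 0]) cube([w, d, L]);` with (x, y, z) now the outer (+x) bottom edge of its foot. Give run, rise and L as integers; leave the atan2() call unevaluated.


translate([225, 0, 540]) cube([71, 720, 61]);
translate([0, 108, 0]) rotate([0, atan2(225, 540), 0]) cube([28, 35, 585]);
translate([521, 108, 0]) mirror([1, 0, 0]) rotate([0, atan2(225, 540), 0]) cube([28, 35, 585]);
translate([0, 577, 0]) rotate([0, atan2(225, 540), 0]) cube([28, 35, 585]);
translate([521, 577, 0]) mirror([1, 0, 0]) rotate([0, atan2(225, 540), 0]) cube([28, 35, 585]);


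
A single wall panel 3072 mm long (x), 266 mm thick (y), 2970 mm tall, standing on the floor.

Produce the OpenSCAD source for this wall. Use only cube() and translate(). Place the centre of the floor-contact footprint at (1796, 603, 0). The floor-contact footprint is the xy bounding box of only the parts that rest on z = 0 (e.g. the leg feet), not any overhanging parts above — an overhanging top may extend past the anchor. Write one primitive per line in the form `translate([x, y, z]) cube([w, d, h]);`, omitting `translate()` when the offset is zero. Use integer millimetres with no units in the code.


translate([260, 470, 0]) cube([3072, 266, 2970]);


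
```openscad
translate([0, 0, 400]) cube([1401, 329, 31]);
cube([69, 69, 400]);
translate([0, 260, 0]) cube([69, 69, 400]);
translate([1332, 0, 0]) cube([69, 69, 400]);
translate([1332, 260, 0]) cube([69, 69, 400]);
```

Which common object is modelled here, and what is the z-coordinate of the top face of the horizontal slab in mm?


A bench. The seat-top height is 431 mm.

A long slab on four corner posts — a bench. The slab sits at z = 400 with thickness 31, so the top is 400 + 31 = 431 mm.


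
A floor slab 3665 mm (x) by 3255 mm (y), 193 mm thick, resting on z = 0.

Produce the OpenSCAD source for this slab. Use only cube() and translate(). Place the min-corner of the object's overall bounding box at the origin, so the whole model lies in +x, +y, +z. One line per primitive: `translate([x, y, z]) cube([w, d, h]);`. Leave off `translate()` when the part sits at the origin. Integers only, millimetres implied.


cube([3665, 3255, 193]);


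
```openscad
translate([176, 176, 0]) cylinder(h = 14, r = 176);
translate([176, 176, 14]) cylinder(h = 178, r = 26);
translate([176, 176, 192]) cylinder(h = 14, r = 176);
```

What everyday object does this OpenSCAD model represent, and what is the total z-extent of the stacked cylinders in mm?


A spool. The overall height is 206 mm.

Three coaxial cylinders, large–small–large — a spool. Two 14 mm flanges and a 178 mm core give 14 + 178 + 14 = 206 mm.


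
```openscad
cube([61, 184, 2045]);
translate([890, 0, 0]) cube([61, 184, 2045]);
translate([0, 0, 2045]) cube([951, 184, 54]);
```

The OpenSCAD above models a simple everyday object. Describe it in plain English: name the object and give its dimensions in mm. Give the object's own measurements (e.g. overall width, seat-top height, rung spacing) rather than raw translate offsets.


A door frame. The clear opening is 829 mm wide and 2045 mm high. Two 61 mm wide jambs, 184 mm deep, stand either side of the opening from the floor to the top of the opening. A 54 mm thick head sits across the top of both jambs, spanning the full outside width of the frame.


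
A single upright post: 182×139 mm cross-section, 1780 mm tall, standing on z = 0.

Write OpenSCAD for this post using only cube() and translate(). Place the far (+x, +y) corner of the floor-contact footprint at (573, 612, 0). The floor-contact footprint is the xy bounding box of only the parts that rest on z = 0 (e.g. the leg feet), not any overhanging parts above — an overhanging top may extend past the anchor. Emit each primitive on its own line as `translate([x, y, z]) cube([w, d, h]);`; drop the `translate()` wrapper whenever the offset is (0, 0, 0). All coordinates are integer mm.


translate([391, 473, 0]) cube([182, 139, 1780]);


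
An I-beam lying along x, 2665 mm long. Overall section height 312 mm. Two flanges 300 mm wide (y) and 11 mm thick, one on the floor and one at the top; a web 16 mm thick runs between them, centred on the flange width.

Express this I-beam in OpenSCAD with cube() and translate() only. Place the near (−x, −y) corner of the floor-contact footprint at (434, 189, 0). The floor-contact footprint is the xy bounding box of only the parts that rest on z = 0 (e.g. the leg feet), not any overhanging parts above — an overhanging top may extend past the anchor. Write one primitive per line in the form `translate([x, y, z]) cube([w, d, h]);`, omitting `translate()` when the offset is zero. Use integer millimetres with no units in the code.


translate([434, 189, 0]) cube([2665, 300, 11]);
translate([434, 331, 11]) cube([2665, 16, 290]);
translate([434, 189, 301]) cube([2665, 300, 11]);


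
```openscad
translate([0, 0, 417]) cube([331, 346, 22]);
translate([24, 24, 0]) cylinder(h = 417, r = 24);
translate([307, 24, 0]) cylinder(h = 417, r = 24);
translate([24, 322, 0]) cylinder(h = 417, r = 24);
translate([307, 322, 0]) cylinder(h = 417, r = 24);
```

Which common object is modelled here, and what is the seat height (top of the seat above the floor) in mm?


A stool. The seat height is 439 mm.

A 331×346×22 slab at z = 417 on four corner cylinders — a stool. The seat top is 417 + 22 = 439 mm.


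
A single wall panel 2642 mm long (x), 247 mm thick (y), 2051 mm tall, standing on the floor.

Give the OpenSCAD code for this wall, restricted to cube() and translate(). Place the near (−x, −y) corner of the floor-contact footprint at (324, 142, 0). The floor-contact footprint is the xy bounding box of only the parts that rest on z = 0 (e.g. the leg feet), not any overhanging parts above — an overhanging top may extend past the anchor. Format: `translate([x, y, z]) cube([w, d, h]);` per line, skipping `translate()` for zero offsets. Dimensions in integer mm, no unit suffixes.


translate([324, 142, 0]) cube([2642, 247, 2051]);


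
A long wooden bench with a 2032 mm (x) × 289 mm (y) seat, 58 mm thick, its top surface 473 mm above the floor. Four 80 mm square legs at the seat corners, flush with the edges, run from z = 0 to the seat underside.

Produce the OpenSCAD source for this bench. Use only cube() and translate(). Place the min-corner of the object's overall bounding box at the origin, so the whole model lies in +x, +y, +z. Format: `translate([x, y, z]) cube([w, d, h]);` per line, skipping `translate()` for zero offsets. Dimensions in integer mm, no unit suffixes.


// leg_h = 473 − 58 = 415
translate([0, 0, 415]) cube([2032, 289, 58]);
cube([80, 80, 415]);
translate([0, 209, 0]) cube([80, 80, 415]);
translate([1952, 0, 0]) cube([80, 80, 415]);
translate([1952, 209, 0]) cube([80, 80, 415]);


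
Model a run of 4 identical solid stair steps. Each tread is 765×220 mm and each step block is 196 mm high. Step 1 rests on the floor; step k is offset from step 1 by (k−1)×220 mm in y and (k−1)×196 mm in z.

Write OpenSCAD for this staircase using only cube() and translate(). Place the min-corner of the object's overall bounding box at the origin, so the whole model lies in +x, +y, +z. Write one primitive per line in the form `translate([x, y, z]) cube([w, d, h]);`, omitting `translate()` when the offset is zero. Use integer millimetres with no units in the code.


cube([765, 220, 196]);
translate([0, 220, 196]) cube([765, 220, 196]);
translate([0, 440, 392]) cube([765, 220, 196]);
translate([0, 660, 588]) cube([765, 220, 196]);


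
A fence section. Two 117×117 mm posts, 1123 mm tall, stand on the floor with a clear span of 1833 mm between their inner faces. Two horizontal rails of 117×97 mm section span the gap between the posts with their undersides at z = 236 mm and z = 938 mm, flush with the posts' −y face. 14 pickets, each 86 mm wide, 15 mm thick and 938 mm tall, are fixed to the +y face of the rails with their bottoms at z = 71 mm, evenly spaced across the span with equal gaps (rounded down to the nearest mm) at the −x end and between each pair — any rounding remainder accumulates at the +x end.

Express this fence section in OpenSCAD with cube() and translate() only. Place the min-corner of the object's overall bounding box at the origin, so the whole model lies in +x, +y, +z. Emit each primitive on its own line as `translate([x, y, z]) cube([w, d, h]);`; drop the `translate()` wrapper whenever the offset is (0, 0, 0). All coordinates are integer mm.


cube([117, 117, 1123]);
translate([1950, 0, 0]) cube([117, 117, 1123]);
translate([117, 0, 236]) cube([1833, 117, 97]);
translate([117, 0, 938]) cube([1833, 117, 97]);
translate([158, 117, 71]) cube([86, 15, 938]);
translate([285, 117, 71]) cube([86, 15, 938]);
translate([412, 117, 71]) cube([86, 15, 938]);
translate([539, 117, 71]) cube([86, 15, 938]);
translate([666, 117, 71]) cube([86, 15, 938]);
translate([793, 117, 71]) cube([86, 15, 938]);
translate([920, 117, 71]) cube([86, 15, 938]);
translate([1047, 117, 71]) cube([86, 15, 938]);
translate([1174, 117, 71]) cube([86, 15, 938]);
translate([1301, 117, 71]) cube([86, 15, 938]);
translate([1428, 117, 71]) cube([86, 15, 938]);
translate([1555, 117, 71]) cube([86, 15, 938]);
translate([1682, 117, 71]) cube([86, 15, 938]);
translate([1809, 117, 71]) cube([86, 15, 938]);


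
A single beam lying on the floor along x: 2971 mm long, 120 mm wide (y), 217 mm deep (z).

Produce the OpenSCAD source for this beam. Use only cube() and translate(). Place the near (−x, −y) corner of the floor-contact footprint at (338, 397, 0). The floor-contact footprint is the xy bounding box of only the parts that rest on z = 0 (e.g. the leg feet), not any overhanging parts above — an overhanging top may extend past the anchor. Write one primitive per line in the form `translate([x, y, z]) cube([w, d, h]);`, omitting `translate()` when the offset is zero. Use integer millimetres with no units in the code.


translate([338, 397, 0]) cube([2971, 120, 217]);


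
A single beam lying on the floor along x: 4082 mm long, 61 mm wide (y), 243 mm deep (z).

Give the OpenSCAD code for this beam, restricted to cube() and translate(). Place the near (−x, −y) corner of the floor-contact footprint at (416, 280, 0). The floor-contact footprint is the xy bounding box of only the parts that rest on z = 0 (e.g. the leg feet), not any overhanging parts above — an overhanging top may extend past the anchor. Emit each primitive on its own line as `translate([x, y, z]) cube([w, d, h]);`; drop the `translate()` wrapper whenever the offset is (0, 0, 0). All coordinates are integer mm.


translate([416, 280, 0]) cube([4082, 61, 243]);


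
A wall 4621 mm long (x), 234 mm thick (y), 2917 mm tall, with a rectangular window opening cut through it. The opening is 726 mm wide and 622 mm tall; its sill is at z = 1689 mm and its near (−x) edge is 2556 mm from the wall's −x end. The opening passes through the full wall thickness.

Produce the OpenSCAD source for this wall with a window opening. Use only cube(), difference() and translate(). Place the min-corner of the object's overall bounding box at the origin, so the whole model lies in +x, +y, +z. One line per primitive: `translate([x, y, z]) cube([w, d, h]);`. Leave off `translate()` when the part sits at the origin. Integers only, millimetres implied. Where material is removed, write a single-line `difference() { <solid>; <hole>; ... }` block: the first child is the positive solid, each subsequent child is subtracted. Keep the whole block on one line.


difference() { cube([4621, 234, 2917]); translate([2556, 0, 1689]) cube([726, 234, 622]); }


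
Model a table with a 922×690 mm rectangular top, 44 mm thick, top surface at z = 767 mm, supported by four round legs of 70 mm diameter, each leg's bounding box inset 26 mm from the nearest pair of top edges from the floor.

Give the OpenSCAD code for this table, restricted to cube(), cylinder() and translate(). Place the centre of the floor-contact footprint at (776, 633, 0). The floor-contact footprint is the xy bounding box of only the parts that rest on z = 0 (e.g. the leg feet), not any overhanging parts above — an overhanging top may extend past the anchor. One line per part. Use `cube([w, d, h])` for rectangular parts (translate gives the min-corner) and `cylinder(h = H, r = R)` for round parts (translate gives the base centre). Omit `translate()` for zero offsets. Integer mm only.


translate([315, 288, 723]) cube([922, 690, 44]);
translate([376, 349, 0]) cylinder(h = 723, r = 35);
translate([1176, 349, 0]) cylinder(h = 723, r = 35);
translate([376, 917, 0]) cylinder(h = 723, r = 35);
translate([1176, 917, 0]) cylinder(h = 723, r = 35);


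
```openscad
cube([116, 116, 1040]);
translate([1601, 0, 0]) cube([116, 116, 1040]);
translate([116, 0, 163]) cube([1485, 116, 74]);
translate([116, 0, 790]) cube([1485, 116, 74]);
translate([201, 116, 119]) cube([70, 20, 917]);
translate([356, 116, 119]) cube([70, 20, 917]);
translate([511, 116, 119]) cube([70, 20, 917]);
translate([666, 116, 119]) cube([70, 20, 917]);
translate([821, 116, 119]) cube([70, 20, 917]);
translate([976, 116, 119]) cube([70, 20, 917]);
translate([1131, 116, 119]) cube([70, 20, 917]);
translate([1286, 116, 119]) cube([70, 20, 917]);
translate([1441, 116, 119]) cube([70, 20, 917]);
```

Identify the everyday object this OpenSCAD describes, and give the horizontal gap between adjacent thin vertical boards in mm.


A fence section. The picket gap is 85 mm.

Two posts, two rails, 9 pickets — a fence section. Span 1485 mm holds 9 pickets of 70 mm with 10 equal gaps: ⌊(1485 − 9·70) / 10⌋ = 85 mm.


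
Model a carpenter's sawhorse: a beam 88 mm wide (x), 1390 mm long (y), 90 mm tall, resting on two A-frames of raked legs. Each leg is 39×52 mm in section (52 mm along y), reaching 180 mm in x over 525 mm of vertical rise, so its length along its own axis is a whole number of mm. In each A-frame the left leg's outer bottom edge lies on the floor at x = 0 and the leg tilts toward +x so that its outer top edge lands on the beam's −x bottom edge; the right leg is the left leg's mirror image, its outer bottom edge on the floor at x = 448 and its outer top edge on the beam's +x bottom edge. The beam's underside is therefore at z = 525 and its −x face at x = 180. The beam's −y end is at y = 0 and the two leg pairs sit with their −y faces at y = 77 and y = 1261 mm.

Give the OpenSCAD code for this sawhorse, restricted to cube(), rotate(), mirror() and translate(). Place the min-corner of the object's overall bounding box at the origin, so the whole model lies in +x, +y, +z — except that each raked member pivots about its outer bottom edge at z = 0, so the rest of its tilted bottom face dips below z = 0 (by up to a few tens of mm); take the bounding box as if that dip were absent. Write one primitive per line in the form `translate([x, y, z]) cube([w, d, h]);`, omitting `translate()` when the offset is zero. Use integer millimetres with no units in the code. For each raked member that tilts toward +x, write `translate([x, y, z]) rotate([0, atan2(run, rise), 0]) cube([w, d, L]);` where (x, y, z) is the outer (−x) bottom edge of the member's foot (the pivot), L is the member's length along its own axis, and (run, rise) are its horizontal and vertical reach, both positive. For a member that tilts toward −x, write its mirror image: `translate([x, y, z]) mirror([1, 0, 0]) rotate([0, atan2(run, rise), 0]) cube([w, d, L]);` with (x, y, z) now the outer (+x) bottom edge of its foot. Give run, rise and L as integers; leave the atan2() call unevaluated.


translate([180, 0, 525]) cube([88, 1390, 90]);
translate([0, 77, 0]) rotate([0, atan2(180, 525), 0]) cube([39, 52, 555]);
translate([448, 77, 0]) mirror([1, 0, 0]) rotate([0, atan2(180, 525), 0]) cube([39, 52, 555]);
translate([0, 1261, 0]) rotate([0, atan2(180, 525), 0]) cube([39, 52, 555]);
translate([448, 1261, 0]) mirror([1, 0, 0]) rotate([0, atan2(180, 525), 0]) cube([39, 52, 555]);


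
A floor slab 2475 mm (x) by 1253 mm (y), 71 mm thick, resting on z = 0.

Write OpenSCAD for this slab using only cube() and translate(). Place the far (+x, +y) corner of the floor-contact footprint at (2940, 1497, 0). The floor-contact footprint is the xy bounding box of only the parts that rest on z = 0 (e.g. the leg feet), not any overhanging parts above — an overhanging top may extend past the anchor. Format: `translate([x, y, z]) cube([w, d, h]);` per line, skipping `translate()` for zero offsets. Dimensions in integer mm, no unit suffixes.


translate([465, 244, 0]) cube([2475, 1253, 71]);


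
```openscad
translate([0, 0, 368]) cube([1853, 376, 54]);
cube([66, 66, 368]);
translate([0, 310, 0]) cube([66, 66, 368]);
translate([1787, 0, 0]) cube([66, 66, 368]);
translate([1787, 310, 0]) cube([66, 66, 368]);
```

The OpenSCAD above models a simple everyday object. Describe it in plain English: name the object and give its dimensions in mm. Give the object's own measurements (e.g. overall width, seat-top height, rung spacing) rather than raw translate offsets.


A long wooden bench with a 1853 mm (x) × 376 mm (y) seat, 54 mm thick, its top surface 422 mm above the floor. Four 66 mm square legs at the seat corners, flush with the edges, run from z = 0 to the seat underside.


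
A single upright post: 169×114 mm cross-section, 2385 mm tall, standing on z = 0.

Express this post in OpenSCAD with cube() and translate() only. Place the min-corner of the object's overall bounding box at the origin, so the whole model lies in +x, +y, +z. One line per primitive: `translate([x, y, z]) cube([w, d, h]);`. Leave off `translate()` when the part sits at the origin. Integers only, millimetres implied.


cube([169, 114, 2385]);
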